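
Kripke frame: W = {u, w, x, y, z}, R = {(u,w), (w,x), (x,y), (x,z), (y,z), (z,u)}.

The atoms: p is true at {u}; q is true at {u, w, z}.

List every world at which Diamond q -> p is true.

u: Diamond q is T, p is T. ✓
w: Diamond q is F, p is F. ✓
x: Diamond q is T, p is F. ✗
y: Diamond q is T, p is F. ✗
z: Diamond q is T, p is F. ✗

{u, w}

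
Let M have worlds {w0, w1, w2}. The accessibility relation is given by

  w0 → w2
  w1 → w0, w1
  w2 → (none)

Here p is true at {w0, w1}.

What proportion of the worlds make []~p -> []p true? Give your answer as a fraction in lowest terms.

2/3

w0: []~p is T, []p is F. ✗
w1: []~p is F, []p is T. ✓
w2: []~p is T, []p is T. ✓
That's 2 of 3 worlds, so 2/3.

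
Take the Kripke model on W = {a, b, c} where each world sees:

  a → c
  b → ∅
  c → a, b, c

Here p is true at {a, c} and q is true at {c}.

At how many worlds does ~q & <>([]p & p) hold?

0

a: ~q is T, <>([]p & p) is F. ✗
b: ~q is T, <>([]p & p) is F. ✗
c: ~q is F, <>([]p & p) is T. ✗
Satisfying worlds: ∅.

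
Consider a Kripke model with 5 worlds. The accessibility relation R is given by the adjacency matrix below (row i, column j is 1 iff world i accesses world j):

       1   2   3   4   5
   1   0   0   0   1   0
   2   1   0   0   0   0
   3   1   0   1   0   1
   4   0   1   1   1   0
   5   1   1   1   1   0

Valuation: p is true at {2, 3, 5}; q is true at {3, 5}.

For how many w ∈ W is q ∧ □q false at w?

1: q is F, □q is F. ✗
2: q is F, □q is F. ✗
3: q is T, □q is F. ✗
4: q is F, □q is F. ✗
5: q is T, □q is F. ✗
Satisfying worlds: ∅.
So q ∧ □q fails at the other 5 worlds.

5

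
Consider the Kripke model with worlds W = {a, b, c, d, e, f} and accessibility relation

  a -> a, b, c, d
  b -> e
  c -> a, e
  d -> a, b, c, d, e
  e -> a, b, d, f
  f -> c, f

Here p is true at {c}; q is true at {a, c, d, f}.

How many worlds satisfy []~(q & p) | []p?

3

a: []~(q & p) is F, []p is F. ✗
b: []~(q & p) is T, []p is F. ✓
c: []~(q & p) is T, []p is F. ✓
d: []~(q & p) is F, []p is F. ✗
e: []~(q & p) is T, []p is F. ✓
f: []~(q & p) is F, []p is F. ✗
Satisfying worlds: {b, c, e}.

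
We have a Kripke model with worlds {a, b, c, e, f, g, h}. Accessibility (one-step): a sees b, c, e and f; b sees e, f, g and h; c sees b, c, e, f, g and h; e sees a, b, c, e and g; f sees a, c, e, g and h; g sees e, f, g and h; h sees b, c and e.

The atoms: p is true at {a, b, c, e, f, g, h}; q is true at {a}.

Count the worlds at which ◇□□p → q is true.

a: ◇□□p is T, q is T. ✓
b: ◇□□p is T, q is F. ✗
c: ◇□□p is T, q is F. ✗
e: ◇□□p is T, q is F. ✗
f: ◇□□p is T, q is F. ✗
g: ◇□□p is T, q is F. ✗
h: ◇□□p is T, q is F. ✗
Satisfying worlds: {a}.

1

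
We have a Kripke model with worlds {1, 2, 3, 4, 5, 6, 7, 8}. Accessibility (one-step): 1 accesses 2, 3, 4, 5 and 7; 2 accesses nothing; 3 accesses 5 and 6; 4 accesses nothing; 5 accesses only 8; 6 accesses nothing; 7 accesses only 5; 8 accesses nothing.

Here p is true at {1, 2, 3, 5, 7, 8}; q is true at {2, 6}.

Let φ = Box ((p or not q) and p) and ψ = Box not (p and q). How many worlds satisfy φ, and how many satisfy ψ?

6 and 7

For Box ((p or not q) and p):
1: successors {2, 3, 4, 5, 7}; (p or not q) and p there: 2:T, 3:T, 4:F, 5:T, 7:T. ✗
2: no successors, so Box ((p or not q) and p) holds vacuously. ✓
3: successors {5, 6}; (p or not q) and p there: 5:T, 6:F. ✗
4: no successors, so Box ((p or not q) and p) holds vacuously. ✓
5: successors {8}; (p or not q) and p there: 8:T. ✓
6: no successors, so Box ((p or not q) and p) holds vacuously. ✓
7: successors {5}; (p or not q) and p there: 5:T. ✓
8: no successors, so Box ((p or not q) and p) holds vacuously. ✓
— 6 worlds.
For Box not (p and q):
1: successors {2, 3, 4, 5, 7}; not (p and q) there: 2:F, 3:T, 4:T, 5:T, 7:T. ✗
2: no successors, so Box not (p and q) holds vacuously. ✓
3: successors {5, 6}; not (p and q) there: 5:T, 6:T. ✓
4: no successors, so Box not (p and q) holds vacuously. ✓
5: successors {8}; not (p and q) there: 8:T. ✓
6: no successors, so Box not (p and q) holds vacuously. ✓
7: successors {5}; not (p and q) there: 5:T. ✓
8: no successors, so Box not (p and q) holds vacuously. ✓
— 7 worlds.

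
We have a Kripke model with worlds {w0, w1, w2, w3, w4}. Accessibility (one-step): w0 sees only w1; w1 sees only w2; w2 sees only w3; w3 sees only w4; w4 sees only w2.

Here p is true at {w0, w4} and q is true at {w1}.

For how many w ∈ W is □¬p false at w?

1

w0: successors {w1}; ¬p there: w1:T. ✓
w1: successors {w2}; ¬p there: w2:T. ✓
w2: successors {w3}; ¬p there: w3:T. ✓
w3: successors {w4}; ¬p there: w4:F. ✗
w4: successors {w2}; ¬p there: w2:T. ✓
Satisfying worlds: {w0, w1, w2, w4}.
So □¬p fails at the other 1 world.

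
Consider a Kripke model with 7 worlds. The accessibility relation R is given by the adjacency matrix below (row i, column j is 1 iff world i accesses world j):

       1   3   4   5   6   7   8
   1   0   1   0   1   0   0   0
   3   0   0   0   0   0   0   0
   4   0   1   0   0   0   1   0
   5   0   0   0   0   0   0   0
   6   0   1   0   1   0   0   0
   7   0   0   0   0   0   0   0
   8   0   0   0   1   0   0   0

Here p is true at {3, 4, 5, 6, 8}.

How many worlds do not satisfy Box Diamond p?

1: successors {3, 5}; Diamond p there: 3:F, 5:F. ✗
3: no successors, so Box Diamond p holds vacuously. ✓
4: successors {3, 7}; Diamond p there: 3:F, 7:F. ✗
5: no successors, so Box Diamond p holds vacuously. ✓
6: successors {3, 5}; Diamond p there: 3:F, 5:F. ✗
7: no successors, so Box Diamond p holds vacuously. ✓
8: successors {5}; Diamond p there: 5:F. ✗
Satisfying worlds: {3, 5, 7}.
So Box Diamond p fails at the other 4 worlds.

4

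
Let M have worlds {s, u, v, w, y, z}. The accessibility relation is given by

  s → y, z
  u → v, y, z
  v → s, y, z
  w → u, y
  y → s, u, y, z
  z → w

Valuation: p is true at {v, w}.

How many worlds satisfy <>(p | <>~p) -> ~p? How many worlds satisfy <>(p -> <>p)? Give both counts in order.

For <>(p | <>~p) -> ~p:
s: <>(p | <>~p) is T, ~p is T. ✓
u: <>(p | <>~p) is T, ~p is T. ✓
v: <>(p | <>~p) is T, ~p is F. ✗
w: <>(p | <>~p) is T, ~p is F. ✗
y: <>(p | <>~p) is T, ~p is T. ✓
z: <>(p | <>~p) is T, ~p is T. ✓
— 4 worlds.
For <>(p -> <>p):
s: successors {y, z}; p -> <>p there: y:T, z:T. ✓
u: successors {v, y, z}; p -> <>p there: v:F, y:T, z:T. ✓
v: successors {s, y, z}; p -> <>p there: s:T, y:T, z:T. ✓
w: successors {u, y}; p -> <>p there: u:T, y:T. ✓
y: successors {s, u, y, z}; p -> <>p there: s:T, u:T, y:T, z:T. ✓
z: successors {w}; p -> <>p there: w:F. ✗
— 5 worlds.

4 and 5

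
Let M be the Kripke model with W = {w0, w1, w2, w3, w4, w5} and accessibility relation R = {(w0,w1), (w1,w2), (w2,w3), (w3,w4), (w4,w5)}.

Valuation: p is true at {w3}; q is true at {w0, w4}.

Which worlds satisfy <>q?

w0: successors {w1}; q there: w1:F. ✗
w1: successors {w2}; q there: w2:F. ✗
w2: successors {w3}; q there: w3:F. ✗
w3: successors {w4}; q there: w4:T. ✓
w4: successors {w5}; q there: w5:F. ✗
w5: no successors, so <>q fails. ✗

{w3}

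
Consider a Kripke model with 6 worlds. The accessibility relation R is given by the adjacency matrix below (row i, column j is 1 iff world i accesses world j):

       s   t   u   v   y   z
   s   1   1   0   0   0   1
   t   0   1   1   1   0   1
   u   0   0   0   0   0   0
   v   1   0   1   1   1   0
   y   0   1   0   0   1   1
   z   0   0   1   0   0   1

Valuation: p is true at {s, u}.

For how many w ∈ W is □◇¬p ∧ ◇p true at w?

s: □◇¬p is T, ◇p is T. ✓
t: □◇¬p is F, ◇p is T. ✗
u: □◇¬p is T, ◇p is F. ✗
v: □◇¬p is F, ◇p is T. ✗
y: □◇¬p is T, ◇p is F. ✗
z: □◇¬p is F, ◇p is T. ✗
Satisfying worlds: {s}.

1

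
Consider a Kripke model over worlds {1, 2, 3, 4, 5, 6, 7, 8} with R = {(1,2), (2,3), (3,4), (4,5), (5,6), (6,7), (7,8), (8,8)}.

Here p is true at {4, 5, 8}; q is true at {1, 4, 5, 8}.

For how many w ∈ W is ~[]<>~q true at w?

5

1: []<>~q is T. ✗
2: []<>~q is F. ✓
3: []<>~q is F. ✓
4: []<>~q is T. ✗
5: []<>~q is T. ✗
6: []<>~q is F. ✓
7: []<>~q is F. ✓
8: []<>~q is F. ✓
Satisfying worlds: {2, 3, 6, 7, 8}.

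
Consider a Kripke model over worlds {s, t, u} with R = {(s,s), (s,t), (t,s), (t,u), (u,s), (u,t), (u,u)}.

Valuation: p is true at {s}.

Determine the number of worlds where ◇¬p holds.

s: successors {s, t}; ¬p there: s:F, t:T. ✓
t: successors {s, u}; ¬p there: s:F, u:T. ✓
u: successors {s, t, u}; ¬p there: s:F, t:T, u:T. ✓
Satisfying worlds: {s, t, u}.

3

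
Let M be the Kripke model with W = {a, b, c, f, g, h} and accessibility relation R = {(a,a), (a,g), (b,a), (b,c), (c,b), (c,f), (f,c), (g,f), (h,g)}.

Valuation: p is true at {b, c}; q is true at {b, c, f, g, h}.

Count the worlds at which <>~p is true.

5

a: successors {a, g}; ~p there: a:T, g:T. ✓
b: successors {a, c}; ~p there: a:T, c:F. ✓
c: successors {b, f}; ~p there: b:F, f:T. ✓
f: successors {c}; ~p there: c:F. ✗
g: successors {f}; ~p there: f:T. ✓
h: successors {g}; ~p there: g:T. ✓
Satisfying worlds: {a, b, c, g, h}.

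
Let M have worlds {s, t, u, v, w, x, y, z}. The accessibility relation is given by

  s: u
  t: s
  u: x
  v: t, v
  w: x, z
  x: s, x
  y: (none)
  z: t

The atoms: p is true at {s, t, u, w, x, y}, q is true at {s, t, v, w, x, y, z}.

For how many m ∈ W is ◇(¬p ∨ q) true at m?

s: successors {u}; ¬p ∨ q there: u:F. ✗
t: successors {s}; ¬p ∨ q there: s:T. ✓
u: successors {x}; ¬p ∨ q there: x:T. ✓
v: successors {t, v}; ¬p ∨ q there: t:T, v:T. ✓
w: successors {x, z}; ¬p ∨ q there: x:T, z:T. ✓
x: successors {s, x}; ¬p ∨ q there: s:T, x:T. ✓
y: no successors, so ◇(¬p ∨ q) fails. ✗
z: successors {t}; ¬p ∨ q there: t:T. ✓
Satisfying worlds: {t, u, v, w, x, z}.

6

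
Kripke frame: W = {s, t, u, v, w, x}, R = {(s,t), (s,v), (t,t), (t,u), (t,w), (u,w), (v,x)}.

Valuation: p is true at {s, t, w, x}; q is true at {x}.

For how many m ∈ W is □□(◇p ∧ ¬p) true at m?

s: successors {t, v}; □(◇p ∧ ¬p) there: t:F, v:F. ✗
t: successors {t, u, w}; □(◇p ∧ ¬p) there: t:F, u:F, w:T. ✗
u: successors {w}; □(◇p ∧ ¬p) there: w:T. ✓
v: successors {x}; □(◇p ∧ ¬p) there: x:T. ✓
w: no successors, so □□(◇p ∧ ¬p) holds vacuously. ✓
x: no successors, so □□(◇p ∧ ¬p) holds vacuously. ✓
Satisfying worlds: {u, v, w, x}.

4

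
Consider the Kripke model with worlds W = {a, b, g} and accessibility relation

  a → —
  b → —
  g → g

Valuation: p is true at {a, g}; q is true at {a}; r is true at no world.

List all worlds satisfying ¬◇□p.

{a, b}

a: ◇□p is F. ✓
b: ◇□p is F. ✓
g: ◇□p is T. ✗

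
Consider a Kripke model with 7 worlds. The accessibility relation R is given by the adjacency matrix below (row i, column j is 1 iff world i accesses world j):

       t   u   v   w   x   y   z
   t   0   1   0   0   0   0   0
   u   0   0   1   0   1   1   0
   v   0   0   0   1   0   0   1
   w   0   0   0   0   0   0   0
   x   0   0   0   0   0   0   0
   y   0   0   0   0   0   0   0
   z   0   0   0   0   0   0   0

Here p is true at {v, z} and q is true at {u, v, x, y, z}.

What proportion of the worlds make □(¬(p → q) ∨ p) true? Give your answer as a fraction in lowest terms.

4/7

t: successors {u}; ¬(p → q) ∨ p there: u:F. ✗
u: successors {v, x, y}; ¬(p → q) ∨ p there: v:T, x:F, y:F. ✗
v: successors {w, z}; ¬(p → q) ∨ p there: w:F, z:T. ✗
w: no successors, so □(¬(p → q) ∨ p) holds vacuously. ✓
x: no successors, so □(¬(p → q) ∨ p) holds vacuously. ✓
y: no successors, so □(¬(p → q) ∨ p) holds vacuously. ✓
z: no successors, so □(¬(p → q) ∨ p) holds vacuously. ✓
That's 4 of 7 worlds, so 4/7.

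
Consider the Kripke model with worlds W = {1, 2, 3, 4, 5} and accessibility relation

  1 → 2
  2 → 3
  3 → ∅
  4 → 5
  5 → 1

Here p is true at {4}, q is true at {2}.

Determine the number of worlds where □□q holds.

3

1: successors {2}; □q there: 2:F. ✗
2: successors {3}; □q there: 3:T. ✓
3: no successors, so □□q holds vacuously. ✓
4: successors {5}; □q there: 5:F. ✗
5: successors {1}; □q there: 1:T. ✓
Satisfying worlds: {2, 3, 5}.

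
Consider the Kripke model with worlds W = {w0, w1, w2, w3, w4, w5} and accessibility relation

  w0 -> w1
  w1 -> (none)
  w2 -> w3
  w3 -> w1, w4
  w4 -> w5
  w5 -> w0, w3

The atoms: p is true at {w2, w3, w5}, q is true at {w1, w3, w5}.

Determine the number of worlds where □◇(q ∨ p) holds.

4

w0: successors {w1}; ◇(q ∨ p) there: w1:F. ✗
w1: no successors, so □◇(q ∨ p) holds vacuously. ✓
w2: successors {w3}; ◇(q ∨ p) there: w3:T. ✓
w3: successors {w1, w4}; ◇(q ∨ p) there: w1:F, w4:T. ✗
w4: successors {w5}; ◇(q ∨ p) there: w5:T. ✓
w5: successors {w0, w3}; ◇(q ∨ p) there: w0:T, w3:T. ✓
Satisfying worlds: {w1, w2, w4, w5}.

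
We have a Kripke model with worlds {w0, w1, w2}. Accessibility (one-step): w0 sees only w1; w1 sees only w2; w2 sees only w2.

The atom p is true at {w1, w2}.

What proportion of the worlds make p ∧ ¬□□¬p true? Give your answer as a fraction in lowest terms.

2/3

w0: p is F, ¬□□¬p is T. ✗
w1: p is T, ¬□□¬p is T. ✓
w2: p is T, ¬□□¬p is T. ✓
That's 2 of 3 worlds, so 2/3.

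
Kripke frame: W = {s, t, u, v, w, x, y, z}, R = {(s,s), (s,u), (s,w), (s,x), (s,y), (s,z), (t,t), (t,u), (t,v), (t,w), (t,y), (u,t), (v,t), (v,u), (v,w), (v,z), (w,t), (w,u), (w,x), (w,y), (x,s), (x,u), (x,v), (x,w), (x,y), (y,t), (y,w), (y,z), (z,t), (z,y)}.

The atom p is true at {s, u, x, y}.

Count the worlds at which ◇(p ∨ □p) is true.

s: successors {s, u, w, x, y, z}; p ∨ □p there: s:T, u:T, w:F, x:T, y:T, z:F. ✓
t: successors {t, u, v, w, y}; p ∨ □p there: t:F, u:T, v:F, w:F, y:T. ✓
u: successors {t}; p ∨ □p there: t:F. ✗
v: successors {t, u, w, z}; p ∨ □p there: t:F, u:T, w:F, z:F. ✓
w: successors {t, u, x, y}; p ∨ □p there: t:F, u:T, x:T, y:T. ✓
x: successors {s, u, v, w, y}; p ∨ □p there: s:T, u:T, v:F, w:F, y:T. ✓
y: successors {t, w, z}; p ∨ □p there: t:F, w:F, z:F. ✗
z: successors {t, y}; p ∨ □p there: t:F, y:T. ✓
Satisfying worlds: {s, t, v, w, x, z}.

6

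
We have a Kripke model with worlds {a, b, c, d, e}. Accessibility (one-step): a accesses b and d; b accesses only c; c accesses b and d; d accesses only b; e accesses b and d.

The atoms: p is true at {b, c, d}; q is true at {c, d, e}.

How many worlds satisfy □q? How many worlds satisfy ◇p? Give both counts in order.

1 and 5

For □q:
a: successors {b, d}; q there: b:F, d:T. ✗
b: successors {c}; q there: c:T. ✓
c: successors {b, d}; q there: b:F, d:T. ✗
d: successors {b}; q there: b:F. ✗
e: successors {b, d}; q there: b:F, d:T. ✗
— 1 world.
For ◇p:
a: successors {b, d}; p there: b:T, d:T. ✓
b: successors {c}; p there: c:T. ✓
c: successors {b, d}; p there: b:T, d:T. ✓
d: successors {b}; p there: b:T. ✓
e: successors {b, d}; p there: b:T, d:T. ✓
— 5 worlds.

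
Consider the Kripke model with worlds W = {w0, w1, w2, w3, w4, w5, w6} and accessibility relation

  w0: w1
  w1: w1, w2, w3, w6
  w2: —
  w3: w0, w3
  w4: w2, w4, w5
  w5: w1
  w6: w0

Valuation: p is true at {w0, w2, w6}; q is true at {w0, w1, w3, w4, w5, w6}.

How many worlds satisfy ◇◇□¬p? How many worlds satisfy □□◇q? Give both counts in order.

5 and 3

For ◇◇□¬p:
w0: successors {w1}; ◇□¬p there: w1:T. ✓
w1: successors {w1, w2, w3, w6}; ◇□¬p there: w1:T, w2:F, w3:T, w6:T. ✓
w2: no successors, so ◇◇□¬p fails. ✗
w3: successors {w0, w3}; ◇□¬p there: w0:F, w3:T. ✓
w4: successors {w2, w4, w5}; ◇□¬p there: w2:F, w4:T, w5:F. ✓
w5: successors {w1}; ◇□¬p there: w1:T. ✓
w6: successors {w0}; ◇□¬p there: w0:F. ✗
— 5 worlds.
For □□◇q:
w0: successors {w1}; □◇q there: w1:F. ✗
w1: successors {w1, w2, w3, w6}; □◇q there: w1:F, w2:T, w3:T, w6:T. ✗
w2: no successors, so □□◇q holds vacuously. ✓
w3: successors {w0, w3}; □◇q there: w0:T, w3:T. ✓
w4: successors {w2, w4, w5}; □◇q there: w2:T, w4:F, w5:T. ✗
w5: successors {w1}; □◇q there: w1:F. ✗
w6: successors {w0}; □◇q there: w0:T. ✓
— 3 worlds.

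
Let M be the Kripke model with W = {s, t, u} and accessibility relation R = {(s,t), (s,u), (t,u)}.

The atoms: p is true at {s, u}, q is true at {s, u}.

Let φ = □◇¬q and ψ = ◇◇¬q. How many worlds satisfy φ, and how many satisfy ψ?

For □◇¬q:
s: successors {t, u}; ◇¬q there: t:F, u:F. ✗
t: successors {u}; ◇¬q there: u:F. ✗
u: no successors, so □◇¬q holds vacuously. ✓
— 1 world.
For ◇◇¬q:
s: successors {t, u}; ◇¬q there: t:F, u:F. ✗
t: successors {u}; ◇¬q there: u:F. ✗
u: no successors, so ◇◇¬q fails. ✗
— 0 worlds.

1 and 0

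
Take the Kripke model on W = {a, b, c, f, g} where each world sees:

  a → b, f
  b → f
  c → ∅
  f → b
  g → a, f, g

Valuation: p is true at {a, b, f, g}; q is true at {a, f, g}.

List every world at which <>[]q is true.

{a, f, g}

a: successors {b, f}; []q there: b:T, f:F. ✓
b: successors {f}; []q there: f:F. ✗
c: no successors, so <>[]q fails. ✗
f: successors {b}; []q there: b:T. ✓
g: successors {a, f, g}; []q there: a:F, f:F, g:T. ✓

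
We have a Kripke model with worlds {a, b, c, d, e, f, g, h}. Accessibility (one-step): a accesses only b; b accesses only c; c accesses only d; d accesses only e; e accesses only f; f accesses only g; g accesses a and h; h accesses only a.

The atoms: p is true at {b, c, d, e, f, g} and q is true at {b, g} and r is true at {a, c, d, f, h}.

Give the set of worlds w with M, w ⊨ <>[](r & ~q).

a: successors {b}; [](r & ~q) there: b:T. ✓
b: successors {c}; [](r & ~q) there: c:T. ✓
c: successors {d}; [](r & ~q) there: d:F. ✗
d: successors {e}; [](r & ~q) there: e:T. ✓
e: successors {f}; [](r & ~q) there: f:F. ✗
f: successors {g}; [](r & ~q) there: g:T. ✓
g: successors {a, h}; [](r & ~q) there: a:F, h:T. ✓
h: successors {a}; [](r & ~q) there: a:F. ✗

{a, b, d, f, g}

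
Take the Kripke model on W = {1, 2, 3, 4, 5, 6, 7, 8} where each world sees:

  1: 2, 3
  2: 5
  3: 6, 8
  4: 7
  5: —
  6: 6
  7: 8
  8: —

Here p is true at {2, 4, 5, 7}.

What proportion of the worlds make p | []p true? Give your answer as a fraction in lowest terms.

5/8

1: p is F, []p is F. ✗
2: p is T, []p is T. ✓
3: p is F, []p is F. ✗
4: p is T, []p is T. ✓
5: p is T, []p is T. ✓
6: p is F, []p is F. ✗
7: p is T, []p is F. ✓
8: p is F, []p is T. ✓
That's 5 of 8 worlds, so 5/8.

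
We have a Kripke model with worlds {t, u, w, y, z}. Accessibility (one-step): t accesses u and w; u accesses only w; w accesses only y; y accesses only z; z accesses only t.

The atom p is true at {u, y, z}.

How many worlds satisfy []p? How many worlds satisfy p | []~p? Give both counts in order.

For []p:
t: successors {u, w}; p there: u:T, w:F. ✗
u: successors {w}; p there: w:F. ✗
w: successors {y}; p there: y:T. ✓
y: successors {z}; p there: z:T. ✓
z: successors {t}; p there: t:F. ✗
— 2 worlds.
For p | []~p:
t: p is F, []~p is F. ✗
u: p is T, []~p is T. ✓
w: p is F, []~p is F. ✗
y: p is T, []~p is F. ✓
z: p is T, []~p is T. ✓
— 3 worlds.

2 and 3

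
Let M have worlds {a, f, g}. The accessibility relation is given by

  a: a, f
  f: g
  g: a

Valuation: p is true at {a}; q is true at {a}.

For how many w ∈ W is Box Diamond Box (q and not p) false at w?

a: successors {a, f}; Diamond Box (q and not p) there: a:F, f:F. ✗
f: successors {g}; Diamond Box (q and not p) there: g:F. ✗
g: successors {a}; Diamond Box (q and not p) there: a:F. ✗
Satisfying worlds: ∅.
So Box Diamond Box (q and not p) fails at the other 3 worlds.

3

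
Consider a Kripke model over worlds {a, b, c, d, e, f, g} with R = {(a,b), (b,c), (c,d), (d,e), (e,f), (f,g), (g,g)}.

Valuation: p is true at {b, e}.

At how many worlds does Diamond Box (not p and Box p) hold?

1

a: successors {b}; Box (not p and Box p) there: b:F. ✗
b: successors {c}; Box (not p and Box p) there: c:T. ✓
c: successors {d}; Box (not p and Box p) there: d:F. ✗
d: successors {e}; Box (not p and Box p) there: e:F. ✗
e: successors {f}; Box (not p and Box p) there: f:F. ✗
f: successors {g}; Box (not p and Box p) there: g:F. ✗
g: successors {g}; Box (not p and Box p) there: g:F. ✗
Satisfying worlds: {b}.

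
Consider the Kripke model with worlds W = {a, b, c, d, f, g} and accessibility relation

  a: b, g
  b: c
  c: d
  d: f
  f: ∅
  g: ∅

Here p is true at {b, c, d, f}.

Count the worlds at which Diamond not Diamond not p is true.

4

a: successors {b, g}; not Diamond not p there: b:T, g:T. ✓
b: successors {c}; not Diamond not p there: c:T. ✓
c: successors {d}; not Diamond not p there: d:T. ✓
d: successors {f}; not Diamond not p there: f:T. ✓
f: no successors, so Diamond not Diamond not p fails. ✗
g: no successors, so Diamond not Diamond not p fails. ✗
Satisfying worlds: {a, b, c, d}.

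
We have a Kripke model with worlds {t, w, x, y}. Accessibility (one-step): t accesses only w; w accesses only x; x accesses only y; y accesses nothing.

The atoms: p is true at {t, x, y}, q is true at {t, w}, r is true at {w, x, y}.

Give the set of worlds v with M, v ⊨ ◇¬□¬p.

{t, w}

t: successors {w}; ¬□¬p there: w:T. ✓
w: successors {x}; ¬□¬p there: x:T. ✓
x: successors {y}; ¬□¬p there: y:F. ✗
y: no successors, so ◇¬□¬p fails. ✗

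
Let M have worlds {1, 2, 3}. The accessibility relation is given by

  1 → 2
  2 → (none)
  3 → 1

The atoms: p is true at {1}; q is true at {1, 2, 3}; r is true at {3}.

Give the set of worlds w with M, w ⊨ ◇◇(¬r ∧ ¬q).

∅

1: successors {2}; ◇(¬r ∧ ¬q) there: 2:F. ✗
2: no successors, so ◇◇(¬r ∧ ¬q) fails. ✗
3: successors {1}; ◇(¬r ∧ ¬q) there: 1:F. ✗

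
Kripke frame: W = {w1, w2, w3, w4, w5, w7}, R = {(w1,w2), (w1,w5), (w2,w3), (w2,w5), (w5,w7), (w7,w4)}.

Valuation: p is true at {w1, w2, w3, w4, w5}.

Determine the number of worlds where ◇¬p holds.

w1: successors {w2, w5}; ¬p there: w2:F, w5:F. ✗
w2: successors {w3, w5}; ¬p there: w3:F, w5:F. ✗
w3: no successors, so ◇¬p fails. ✗
w4: no successors, so ◇¬p fails. ✗
w5: successors {w7}; ¬p there: w7:T. ✓
w7: successors {w4}; ¬p there: w4:F. ✗
Satisfying worlds: {w5}.

1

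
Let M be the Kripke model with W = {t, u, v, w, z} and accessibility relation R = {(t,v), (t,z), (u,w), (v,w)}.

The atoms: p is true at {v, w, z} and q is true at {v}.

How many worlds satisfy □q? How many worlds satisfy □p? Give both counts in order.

2 and 5

For □q:
t: successors {v, z}; q there: v:T, z:F. ✗
u: successors {w}; q there: w:F. ✗
v: successors {w}; q there: w:F. ✗
w: no successors, so □q holds vacuously. ✓
z: no successors, so □q holds vacuously. ✓
— 2 worlds.
For □p:
t: successors {v, z}; p there: v:T, z:T. ✓
u: successors {w}; p there: w:T. ✓
v: successors {w}; p there: w:T. ✓
w: no successors, so □p holds vacuously. ✓
z: no successors, so □p holds vacuously. ✓
— 5 worlds.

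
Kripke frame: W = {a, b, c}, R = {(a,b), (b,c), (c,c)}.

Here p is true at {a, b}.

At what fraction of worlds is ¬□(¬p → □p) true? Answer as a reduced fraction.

2/3

a: □(¬p → □p) is T. ✗
b: □(¬p → □p) is F. ✓
c: □(¬p → □p) is F. ✓
That's 2 of 3 worlds, so 2/3.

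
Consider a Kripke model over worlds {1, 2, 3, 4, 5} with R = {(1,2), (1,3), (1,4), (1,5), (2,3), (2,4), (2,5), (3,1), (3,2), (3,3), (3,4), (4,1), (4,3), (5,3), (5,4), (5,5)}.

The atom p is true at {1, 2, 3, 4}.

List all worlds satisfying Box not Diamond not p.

∅

1: successors {2, 3, 4, 5}; not Diamond not p there: 2:F, 3:T, 4:T, 5:F. ✗
2: successors {3, 4, 5}; not Diamond not p there: 3:T, 4:T, 5:F. ✗
3: successors {1, 2, 3, 4}; not Diamond not p there: 1:F, 2:F, 3:T, 4:T. ✗
4: successors {1, 3}; not Diamond not p there: 1:F, 3:T. ✗
5: successors {3, 4, 5}; not Diamond not p there: 3:T, 4:T, 5:F. ✗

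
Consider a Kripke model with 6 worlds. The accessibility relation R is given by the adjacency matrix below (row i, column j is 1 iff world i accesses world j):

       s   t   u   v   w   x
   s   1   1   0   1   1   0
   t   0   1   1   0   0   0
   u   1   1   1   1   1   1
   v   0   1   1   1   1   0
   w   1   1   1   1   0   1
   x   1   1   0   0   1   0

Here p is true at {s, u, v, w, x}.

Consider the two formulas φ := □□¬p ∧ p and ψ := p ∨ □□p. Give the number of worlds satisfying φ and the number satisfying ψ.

0 and 5

For □□¬p ∧ p:
s: □□¬p is F, p is T. ✗
t: □□¬p is F, p is F. ✗
u: □□¬p is F, p is T. ✗
v: □□¬p is F, p is T. ✗
w: □□¬p is F, p is T. ✗
x: □□¬p is F, p is T. ✗
— 0 worlds.
For p ∨ □□p:
s: p is T, □□p is F. ✓
t: p is F, □□p is F. ✗
u: p is T, □□p is F. ✓
v: p is T, □□p is F. ✓
w: p is T, □□p is F. ✓
x: p is T, □□p is F. ✓
— 5 worlds.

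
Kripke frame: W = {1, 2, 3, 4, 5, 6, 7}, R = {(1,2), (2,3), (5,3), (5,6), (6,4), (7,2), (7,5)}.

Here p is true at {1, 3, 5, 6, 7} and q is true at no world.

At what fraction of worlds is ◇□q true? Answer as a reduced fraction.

3/7

1: successors {2}; □q there: 2:F. ✗
2: successors {3}; □q there: 3:T. ✓
3: no successors, so ◇□q fails. ✗
4: no successors, so ◇□q fails. ✗
5: successors {3, 6}; □q there: 3:T, 6:F. ✓
6: successors {4}; □q there: 4:T. ✓
7: successors {2, 5}; □q there: 2:F, 5:F. ✗
That's 3 of 7 worlds, so 3/7.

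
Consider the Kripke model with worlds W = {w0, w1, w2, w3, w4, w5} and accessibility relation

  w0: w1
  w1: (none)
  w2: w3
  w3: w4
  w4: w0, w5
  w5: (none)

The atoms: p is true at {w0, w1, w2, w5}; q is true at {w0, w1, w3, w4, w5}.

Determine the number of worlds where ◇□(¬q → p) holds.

4

w0: successors {w1}; □(¬q → p) there: w1:T. ✓
w1: no successors, so ◇□(¬q → p) fails. ✗
w2: successors {w3}; □(¬q → p) there: w3:T. ✓
w3: successors {w4}; □(¬q → p) there: w4:T. ✓
w4: successors {w0, w5}; □(¬q → p) there: w0:T, w5:T. ✓
w5: no successors, so ◇□(¬q → p) fails. ✗
Satisfying worlds: {w0, w2, w3, w4}.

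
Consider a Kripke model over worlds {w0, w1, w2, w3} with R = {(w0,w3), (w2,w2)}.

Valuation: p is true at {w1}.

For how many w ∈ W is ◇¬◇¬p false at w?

3

w0: successors {w3}; ¬◇¬p there: w3:T. ✓
w1: no successors, so ◇¬◇¬p fails. ✗
w2: successors {w2}; ¬◇¬p there: w2:F. ✗
w3: no successors, so ◇¬◇¬p fails. ✗
Satisfying worlds: {w0}.
So ◇¬◇¬p fails at the other 3 worlds.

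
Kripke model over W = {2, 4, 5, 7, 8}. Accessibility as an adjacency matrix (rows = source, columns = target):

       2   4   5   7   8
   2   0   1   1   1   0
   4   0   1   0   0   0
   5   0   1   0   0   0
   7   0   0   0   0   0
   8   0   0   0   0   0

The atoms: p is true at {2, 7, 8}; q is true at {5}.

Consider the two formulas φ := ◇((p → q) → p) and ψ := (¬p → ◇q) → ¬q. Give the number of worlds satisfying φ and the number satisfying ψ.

For ◇((p → q) → p):
2: successors {4, 5, 7}; (p → q) → p there: 4:F, 5:F, 7:T. ✓
4: successors {4}; (p → q) → p there: 4:F. ✗
5: successors {4}; (p → q) → p there: 4:F. ✗
7: no successors, so ◇((p → q) → p) fails. ✗
8: no successors, so ◇((p → q) → p) fails. ✗
— 1 world.
For (¬p → ◇q) → ¬q:
2: ¬p → ◇q is T, ¬q is T. ✓
4: ¬p → ◇q is F, ¬q is T. ✓
5: ¬p → ◇q is F, ¬q is F. ✓
7: ¬p → ◇q is T, ¬q is T. ✓
8: ¬p → ◇q is T, ¬q is T. ✓
— 5 worlds.

1 and 5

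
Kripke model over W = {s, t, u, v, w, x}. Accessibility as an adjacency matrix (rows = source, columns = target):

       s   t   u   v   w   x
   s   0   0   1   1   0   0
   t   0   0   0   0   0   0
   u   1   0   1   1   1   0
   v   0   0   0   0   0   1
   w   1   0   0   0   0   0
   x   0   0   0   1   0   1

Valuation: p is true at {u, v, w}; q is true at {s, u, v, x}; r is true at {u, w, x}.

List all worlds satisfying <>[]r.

s: successors {u, v}; []r there: u:F, v:T. ✓
t: no successors, so <>[]r fails. ✗
u: successors {s, u, v, w}; []r there: s:F, u:F, v:T, w:F. ✓
v: successors {x}; []r there: x:F. ✗
w: successors {s}; []r there: s:F. ✗
x: successors {v, x}; []r there: v:T, x:F. ✓

{s, u, x}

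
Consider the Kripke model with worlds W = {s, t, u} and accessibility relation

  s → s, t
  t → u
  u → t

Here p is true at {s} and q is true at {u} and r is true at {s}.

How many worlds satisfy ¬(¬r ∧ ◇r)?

s: ¬r ∧ ◇r is F. ✓
t: ¬r ∧ ◇r is F. ✓
u: ¬r ∧ ◇r is F. ✓
Satisfying worlds: {s, t, u}.

3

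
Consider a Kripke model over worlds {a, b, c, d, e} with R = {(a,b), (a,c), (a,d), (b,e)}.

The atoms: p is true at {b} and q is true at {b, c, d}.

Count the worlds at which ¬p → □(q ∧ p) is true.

a: ¬p is T, □(q ∧ p) is F. ✗
b: ¬p is F, □(q ∧ p) is F. ✓
c: ¬p is T, □(q ∧ p) is T. ✓
d: ¬p is T, □(q ∧ p) is T. ✓
e: ¬p is T, □(q ∧ p) is T. ✓
Satisfying worlds: {b, c, d, e}.

4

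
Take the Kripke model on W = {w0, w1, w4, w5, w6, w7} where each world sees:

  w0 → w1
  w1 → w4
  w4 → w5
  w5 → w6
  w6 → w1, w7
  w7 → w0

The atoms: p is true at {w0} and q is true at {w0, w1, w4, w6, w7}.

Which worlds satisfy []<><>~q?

{w0}

w0: successors {w1}; <><>~q there: w1:T. ✓
w1: successors {w4}; <><>~q there: w4:F. ✗
w4: successors {w5}; <><>~q there: w5:F. ✗
w5: successors {w6}; <><>~q there: w6:F. ✗
w6: successors {w1, w7}; <><>~q there: w1:T, w7:F. ✗
w7: successors {w0}; <><>~q there: w0:F. ✗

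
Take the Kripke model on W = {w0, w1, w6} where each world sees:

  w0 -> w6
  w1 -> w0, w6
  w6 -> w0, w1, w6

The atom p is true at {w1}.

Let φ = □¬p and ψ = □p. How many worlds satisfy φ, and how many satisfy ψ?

2 and 0

For □¬p:
w0: successors {w6}; ¬p there: w6:T. ✓
w1: successors {w0, w6}; ¬p there: w0:T, w6:T. ✓
w6: successors {w0, w1, w6}; ¬p there: w0:T, w1:F, w6:T. ✗
— 2 worlds.
For □p:
w0: successors {w6}; p there: w6:F. ✗
w1: successors {w0, w6}; p there: w0:F, w6:F. ✗
w6: successors {w0, w1, w6}; p there: w0:F, w1:T, w6:F. ✗
— 0 worlds.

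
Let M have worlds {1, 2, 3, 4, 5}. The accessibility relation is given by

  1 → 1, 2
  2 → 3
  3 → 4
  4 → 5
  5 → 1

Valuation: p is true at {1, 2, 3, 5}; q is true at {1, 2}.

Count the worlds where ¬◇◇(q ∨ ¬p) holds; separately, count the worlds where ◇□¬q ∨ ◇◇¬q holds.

1 and 3

For ¬◇◇(q ∨ ¬p):
1: ◇◇(q ∨ ¬p) is T. ✗
2: ◇◇(q ∨ ¬p) is T. ✗
3: ◇◇(q ∨ ¬p) is F. ✓
4: ◇◇(q ∨ ¬p) is T. ✗
5: ◇◇(q ∨ ¬p) is T. ✗
— 1 world.
For ◇□¬q ∨ ◇◇¬q:
1: ◇□¬q is T, ◇◇¬q is T. ✓
2: ◇□¬q is T, ◇◇¬q is T. ✓
3: ◇□¬q is T, ◇◇¬q is T. ✓
4: ◇□¬q is F, ◇◇¬q is F. ✗
5: ◇□¬q is F, ◇◇¬q is F. ✗
— 3 worlds.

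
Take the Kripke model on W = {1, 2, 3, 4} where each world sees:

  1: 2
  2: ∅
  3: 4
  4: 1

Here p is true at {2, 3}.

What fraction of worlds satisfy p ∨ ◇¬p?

1: p is F, ◇¬p is F. ✗
2: p is T, ◇¬p is F. ✓
3: p is T, ◇¬p is T. ✓
4: p is F, ◇¬p is T. ✓
That's 3 of 4 worlds, so 3/4.

3/4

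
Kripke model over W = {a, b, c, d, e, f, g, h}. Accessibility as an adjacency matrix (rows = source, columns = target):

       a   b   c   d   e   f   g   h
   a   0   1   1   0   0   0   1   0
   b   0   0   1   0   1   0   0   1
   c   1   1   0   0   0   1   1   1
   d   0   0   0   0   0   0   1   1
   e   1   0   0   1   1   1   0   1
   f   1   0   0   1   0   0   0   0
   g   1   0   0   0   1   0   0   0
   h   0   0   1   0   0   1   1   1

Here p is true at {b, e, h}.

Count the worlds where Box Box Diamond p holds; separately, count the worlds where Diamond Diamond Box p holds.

1 and 0

For Box Box Diamond p:
a: successors {b, c, g}; Box Diamond p there: b:T, c:F, g:T. ✗
b: successors {c, e, h}; Box Diamond p there: c:F, e:F, h:F. ✗
c: successors {a, b, f, g, h}; Box Diamond p there: a:T, b:T, f:T, g:T, h:F. ✗
d: successors {g, h}; Box Diamond p there: g:T, h:F. ✗
e: successors {a, d, e, f, h}; Box Diamond p there: a:T, d:T, e:F, f:T, h:F. ✗
f: successors {a, d}; Box Diamond p there: a:T, d:T. ✓
g: successors {a, e}; Box Diamond p there: a:T, e:F. ✗
h: successors {c, f, g, h}; Box Diamond p there: c:F, f:T, g:T, h:F. ✗
— 1 world.
For Diamond Diamond Box p:
a: successors {b, c, g}; Diamond Box p there: b:F, c:F, g:F. ✗
b: successors {c, e, h}; Diamond Box p there: c:F, e:F, h:F. ✗
c: successors {a, b, f, g, h}; Diamond Box p there: a:F, b:F, f:F, g:F, h:F. ✗
d: successors {g, h}; Diamond Box p there: g:F, h:F. ✗
e: successors {a, d, e, f, h}; Diamond Box p there: a:F, d:F, e:F, f:F, h:F. ✗
f: successors {a, d}; Diamond Box p there: a:F, d:F. ✗
g: successors {a, e}; Diamond Box p there: a:F, e:F. ✗
h: successors {c, f, g, h}; Diamond Box p there: c:F, f:F, g:F, h:F. ✗
— 0 worlds.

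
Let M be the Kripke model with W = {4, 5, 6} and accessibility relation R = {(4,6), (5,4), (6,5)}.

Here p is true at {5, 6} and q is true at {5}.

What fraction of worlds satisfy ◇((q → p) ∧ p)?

2/3

4: successors {6}; (q → p) ∧ p there: 6:T. ✓
5: successors {4}; (q → p) ∧ p there: 4:F. ✗
6: successors {5}; (q → p) ∧ p there: 5:T. ✓
That's 2 of 3 worlds, so 2/3.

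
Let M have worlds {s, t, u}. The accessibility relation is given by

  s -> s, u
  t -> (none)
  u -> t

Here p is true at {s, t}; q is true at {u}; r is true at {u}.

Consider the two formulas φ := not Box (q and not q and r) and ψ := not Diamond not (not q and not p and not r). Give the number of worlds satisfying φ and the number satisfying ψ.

For not Box (q and not q and r):
s: Box (q and not q and r) is F. ✓
t: Box (q and not q and r) is T. ✗
u: Box (q and not q and r) is F. ✓
— 2 worlds.
For not Diamond not (not q and not p and not r):
s: Diamond not (not q and not p and not r) is T. ✗
t: Diamond not (not q and not p and not r) is F. ✓
u: Diamond not (not q and not p and not r) is T. ✗
— 1 world.

2 and 1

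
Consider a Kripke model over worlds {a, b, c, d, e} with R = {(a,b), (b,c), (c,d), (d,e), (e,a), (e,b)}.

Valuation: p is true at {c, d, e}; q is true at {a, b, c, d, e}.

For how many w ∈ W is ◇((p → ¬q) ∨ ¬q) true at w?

a: successors {b}; (p → ¬q) ∨ ¬q there: b:T. ✓
b: successors {c}; (p → ¬q) ∨ ¬q there: c:F. ✗
c: successors {d}; (p → ¬q) ∨ ¬q there: d:F. ✗
d: successors {e}; (p → ¬q) ∨ ¬q there: e:F. ✗
e: successors {a, b}; (p → ¬q) ∨ ¬q there: a:T, b:T. ✓
Satisfying worlds: {a, e}.

2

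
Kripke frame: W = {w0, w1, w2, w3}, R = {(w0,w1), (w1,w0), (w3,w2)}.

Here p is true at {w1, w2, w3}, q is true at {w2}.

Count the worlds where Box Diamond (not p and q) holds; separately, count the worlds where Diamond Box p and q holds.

1 and 0

For Box Diamond (not p and q):
w0: successors {w1}; Diamond (not p and q) there: w1:F. ✗
w1: successors {w0}; Diamond (not p and q) there: w0:F. ✗
w2: no successors, so Box Diamond (not p and q) holds vacuously. ✓
w3: successors {w2}; Diamond (not p and q) there: w2:F. ✗
— 1 world.
For Diamond Box p and q:
w0: Diamond Box p is F, q is F. ✗
w1: Diamond Box p is T, q is F. ✗
w2: Diamond Box p is F, q is T. ✗
w3: Diamond Box p is T, q is F. ✗
— 0 worlds.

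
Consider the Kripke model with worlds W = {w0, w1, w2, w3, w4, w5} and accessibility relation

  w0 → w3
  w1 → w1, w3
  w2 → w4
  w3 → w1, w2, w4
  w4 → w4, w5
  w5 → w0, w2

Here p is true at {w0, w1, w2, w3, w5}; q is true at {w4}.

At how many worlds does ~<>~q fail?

w0: <>~q is T. ✗
w1: <>~q is T. ✗
w2: <>~q is F. ✓
w3: <>~q is T. ✗
w4: <>~q is T. ✗
w5: <>~q is T. ✗
Satisfying worlds: {w2}.
So ~<>~q fails at the other 5 worlds.

5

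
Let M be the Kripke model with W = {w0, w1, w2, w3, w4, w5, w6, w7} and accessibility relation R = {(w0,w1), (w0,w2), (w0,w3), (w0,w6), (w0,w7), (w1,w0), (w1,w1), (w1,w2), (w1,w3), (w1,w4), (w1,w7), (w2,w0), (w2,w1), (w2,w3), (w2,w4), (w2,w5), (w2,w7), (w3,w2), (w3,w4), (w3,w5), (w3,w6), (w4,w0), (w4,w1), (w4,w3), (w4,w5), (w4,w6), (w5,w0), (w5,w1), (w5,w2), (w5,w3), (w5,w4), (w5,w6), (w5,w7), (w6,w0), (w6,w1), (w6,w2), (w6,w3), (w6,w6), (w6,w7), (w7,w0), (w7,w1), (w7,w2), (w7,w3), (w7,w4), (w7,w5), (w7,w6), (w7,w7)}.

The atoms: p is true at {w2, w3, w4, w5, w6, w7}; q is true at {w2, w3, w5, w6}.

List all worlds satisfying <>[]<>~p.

{w0, w1, w2, w4, w5, w6, w7}

w0: successors {w1, w2, w3, w6, w7}; []<>~p there: w1:F, w2:F, w3:T, w6:F, w7:F. ✓
w1: successors {w0, w1, w2, w3, w4, w7}; []<>~p there: w0:F, w1:F, w2:F, w3:T, w4:F, w7:F. ✓
w2: successors {w0, w1, w3, w4, w5, w7}; []<>~p there: w0:F, w1:F, w3:T, w4:F, w5:F, w7:F. ✓
w3: successors {w2, w4, w5, w6}; []<>~p there: w2:F, w4:F, w5:F, w6:F. ✗
w4: successors {w0, w1, w3, w5, w6}; []<>~p there: w0:F, w1:F, w3:T, w5:F, w6:F. ✓
w5: successors {w0, w1, w2, w3, w4, w6, w7}; []<>~p there: w0:F, w1:F, w2:F, w3:T, w4:F, w6:F, w7:F. ✓
w6: successors {w0, w1, w2, w3, w6, w7}; []<>~p there: w0:F, w1:F, w2:F, w3:T, w6:F, w7:F. ✓
w7: successors {w0, w1, w2, w3, w4, w5, w6, w7}; []<>~p there: w0:F, w1:F, w2:F, w3:T, w4:F, w5:F, w6:F, w7:F. ✓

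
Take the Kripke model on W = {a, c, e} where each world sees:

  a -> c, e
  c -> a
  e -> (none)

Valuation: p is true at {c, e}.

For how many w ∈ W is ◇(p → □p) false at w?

1

a: successors {c, e}; p → □p there: c:F, e:T. ✓
c: successors {a}; p → □p there: a:T. ✓
e: no successors, so ◇(p → □p) fails. ✗
Satisfying worlds: {a, c}.
So ◇(p → □p) fails at the other 1 world.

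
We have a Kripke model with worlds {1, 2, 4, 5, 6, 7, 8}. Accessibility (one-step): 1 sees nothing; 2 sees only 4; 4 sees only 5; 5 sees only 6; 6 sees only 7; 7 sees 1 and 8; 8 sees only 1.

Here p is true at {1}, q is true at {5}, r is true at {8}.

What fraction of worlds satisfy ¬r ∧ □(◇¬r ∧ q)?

1: ¬r is T, □(◇¬r ∧ q) is T. ✓
2: ¬r is T, □(◇¬r ∧ q) is F. ✗
4: ¬r is T, □(◇¬r ∧ q) is T. ✓
5: ¬r is T, □(◇¬r ∧ q) is F. ✗
6: ¬r is T, □(◇¬r ∧ q) is F. ✗
7: ¬r is T, □(◇¬r ∧ q) is F. ✗
8: ¬r is F, □(◇¬r ∧ q) is F. ✗
That's 2 of 7 worlds, so 2/7.

2/7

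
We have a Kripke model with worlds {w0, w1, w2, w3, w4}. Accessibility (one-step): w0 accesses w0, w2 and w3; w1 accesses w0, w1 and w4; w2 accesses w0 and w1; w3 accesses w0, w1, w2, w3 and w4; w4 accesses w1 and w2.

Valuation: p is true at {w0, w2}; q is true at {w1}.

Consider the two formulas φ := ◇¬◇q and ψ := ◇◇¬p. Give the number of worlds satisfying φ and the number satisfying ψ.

For ◇¬◇q:
w0: successors {w0, w2, w3}; ¬◇q there: w0:T, w2:F, w3:F. ✓
w1: successors {w0, w1, w4}; ¬◇q there: w0:T, w1:F, w4:F. ✓
w2: successors {w0, w1}; ¬◇q there: w0:T, w1:F. ✓
w3: successors {w0, w1, w2, w3, w4}; ¬◇q there: w0:T, w1:F, w2:F, w3:F, w4:F. ✓
w4: successors {w1, w2}; ¬◇q there: w1:F, w2:F. ✗
— 4 worlds.
For ◇◇¬p:
w0: successors {w0, w2, w3}; ◇¬p there: w0:T, w2:T, w3:T. ✓
w1: successors {w0, w1, w4}; ◇¬p there: w0:T, w1:T, w4:T. ✓
w2: successors {w0, w1}; ◇¬p there: w0:T, w1:T. ✓
w3: successors {w0, w1, w2, w3, w4}; ◇¬p there: w0:T, w1:T, w2:T, w3:T, w4:T. ✓
w4: successors {w1, w2}; ◇¬p there: w1:T, w2:T. ✓
— 5 worlds.

4 and 5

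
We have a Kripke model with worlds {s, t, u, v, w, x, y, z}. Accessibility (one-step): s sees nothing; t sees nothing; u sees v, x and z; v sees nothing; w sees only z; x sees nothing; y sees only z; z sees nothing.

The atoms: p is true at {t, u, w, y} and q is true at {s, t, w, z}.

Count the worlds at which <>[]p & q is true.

s: <>[]p is F, q is T. ✗
t: <>[]p is F, q is T. ✗
u: <>[]p is T, q is F. ✗
v: <>[]p is F, q is F. ✗
w: <>[]p is T, q is T. ✓
x: <>[]p is F, q is F. ✗
y: <>[]p is T, q is F. ✗
z: <>[]p is F, q is T. ✗
Satisfying worlds: {w}.

1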